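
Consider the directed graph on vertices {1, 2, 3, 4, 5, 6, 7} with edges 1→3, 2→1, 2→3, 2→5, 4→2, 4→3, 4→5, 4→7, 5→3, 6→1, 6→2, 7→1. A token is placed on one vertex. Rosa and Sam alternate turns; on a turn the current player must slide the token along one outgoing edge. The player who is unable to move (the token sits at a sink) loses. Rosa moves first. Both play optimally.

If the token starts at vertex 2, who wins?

Rosa wins.

Positions with no move are L. A position that does have a move is losing for the player to move precisely when every available move leads to a winning position for the opponent. Fill in the labels:
Every edge goes from a vertex to one that appears earlier in the order 3, 5, 1, 2, 6, 7, 4, so processing vertices in that order labels each vertex after all of its successors.
3: no outgoing edge → L
5: reaches L-position 3 → W
1: reaches L-position 3 → W
2: reaches L-position 3 → W
6: only reaches 2(W), 1(W), all W → L
7: only reaches 1(W), which is W → L
4: reaches L-position 7 → W
The starting position 2 is W: Rosa should move to 3, handing over an L position.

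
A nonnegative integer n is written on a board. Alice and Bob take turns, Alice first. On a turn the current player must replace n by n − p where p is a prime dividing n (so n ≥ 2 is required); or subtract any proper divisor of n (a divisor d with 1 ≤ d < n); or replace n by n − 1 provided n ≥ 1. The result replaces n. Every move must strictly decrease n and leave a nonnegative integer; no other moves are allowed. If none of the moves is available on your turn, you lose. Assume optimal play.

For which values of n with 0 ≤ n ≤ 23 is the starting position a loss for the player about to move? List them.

0, 4, 9, 14, 20

Compute win/loss labels from the base case upward. A position with no move is L. Any other position is W if it can reach an L in one move, else L.
n=0: no move → L
n=1: →0(L), so W
n=2: →0(L), so W
n=3: →0(L), so W
n=4: →2(W), 3(W) — all W, so L
n=5: →0(L), so W
n=6: →4(L), so W
n=7: →0(L), so W
n=8: →4(L), so W
n=9: →6(W), 8(W) — all W, so L
n=10: →9(L), so W
n=11: →0(L), so W
n=12: →9(L), so W
n=13: →0(L), so W
n=14: →7(W), 12(W), 13(W) — all W, so L
n=15: →14(L), so W
n=16: →14(L), so W
n=17: →0(L), so W
n=18: →9(L), so W
n=19: →0(L), so W
n=20: →10(W), 15(W), 16(W), 18(W), 19(W) — all W, so L
n=21: →14(L), so W
n=22: →20(L), so W
n=23: →0(L), so W
Reading off the rows marked L gives the requested list; there are 5 such values of n.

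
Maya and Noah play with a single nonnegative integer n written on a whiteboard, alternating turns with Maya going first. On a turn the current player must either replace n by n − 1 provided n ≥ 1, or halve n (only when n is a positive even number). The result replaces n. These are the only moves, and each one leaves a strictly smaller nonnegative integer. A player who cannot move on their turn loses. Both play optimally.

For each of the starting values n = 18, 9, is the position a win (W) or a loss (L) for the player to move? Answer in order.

18: W, 9: L

Label each position W (a win for the player to move) or L (a loss). A position with no legal move is L; any other position is W exactly when some move reaches an L, and L when every move reaches a W.
n=0: no move → L
n=1: →0(L), so W
n=2: →1(W) only, which is W, so L
n=3: →2(L), so W
n=4: →2(L), so W
n=5: →4(W) only, which is W, so L
n=6: →5(L), so W
n=7: →6(W) only, which is W, so L
n=8: →7(L), so W
n=9: →8(W) only, which is W, so L
n=10: →5(L), so W
n=11: →10(W) only, which is W, so L
n=12: →11(L), so W
n=13: →12(W) only, which is W, so L
n=14: →7(L), so W
n=15: →14(W) only, which is W, so L
n=16: →15(L), so W
n=17: →16(W) only, which is W, so L
n=18: →9(L), so W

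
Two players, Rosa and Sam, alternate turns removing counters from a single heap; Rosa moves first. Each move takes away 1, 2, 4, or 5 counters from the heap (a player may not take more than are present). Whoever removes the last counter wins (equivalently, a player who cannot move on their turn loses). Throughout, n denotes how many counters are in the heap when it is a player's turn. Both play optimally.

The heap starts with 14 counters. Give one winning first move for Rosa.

Remove 2, leaving 12.

Positions with no move are L. A position that does have a move is losing for the player to move precisely when every available move leads to a winning position for the opponent. Fill in the labels:
n=0: no move → L
n=1: →0(L), so W
n=2: →0(L), so W
n=3: →2(W), 1(W) — all W, so L
n=4: →3(L), so W
n=5: →3(L), so W
n=6: →5(W), 4(W), 2(W), 1(W) — all W, so L
n=7: →6(L), so W
n=8: →6(L), so W
n=9: →8(W), 7(W), 5(W), 4(W) — all W, so L
n=10: →9(L), so W
n=11: →9(L), so W
n=12: →11(W), 10(W), 8(W), 7(W) — all W, so L
n=13: →12(L), so W
n=14: →12(L), so W
From 14, the L positions reachable in one move are: 12, 9. Any move reaching one of these is winning.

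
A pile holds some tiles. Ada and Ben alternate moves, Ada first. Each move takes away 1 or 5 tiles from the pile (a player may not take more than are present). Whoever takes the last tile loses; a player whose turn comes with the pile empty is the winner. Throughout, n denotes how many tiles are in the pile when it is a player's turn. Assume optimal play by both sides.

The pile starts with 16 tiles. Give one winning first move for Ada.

Classify positions by backward induction: terminal positions (no move available) are W. From any other position, the mover wins iff some move reaches an L.
n=0: no move; the opponent has just taken the last tile and therefore loses → W
n=1: the only move is to 0(W), a W ⇒ L
n=2: can move to 1, which is L ⇒ W
n=3: the only move is to 2(W), a W ⇒ L
n=4: can move to 3, which is L ⇒ W
n=5: moves to 4(W), 0(W); every one is W ⇒ L
n=6: can move to 5, which is L ⇒ W
n=7: moves to 6(W), 2(W); every one is W ⇒ L
n=8: can move to 7, which is L ⇒ W
n=9: moves to 8(W), 4(W); every one is W ⇒ L
n=10: can move to 9, which is L ⇒ W
n=11: moves to 10(W), 6(W); every one is W ⇒ L
n=12: can move to 11, which is L ⇒ W
n=13: moves to 12(W), 8(W); every one is W ⇒ L
n=14: can move to 13, which is L ⇒ W
n=15: moves to 14(W), 10(W); every one is W ⇒ L
n=16: can move to 15, which is L ⇒ W
From 16, the L positions reachable in one move are: 15, 11. Any move reaching one of these is winning.

Remove 1, leaving 15.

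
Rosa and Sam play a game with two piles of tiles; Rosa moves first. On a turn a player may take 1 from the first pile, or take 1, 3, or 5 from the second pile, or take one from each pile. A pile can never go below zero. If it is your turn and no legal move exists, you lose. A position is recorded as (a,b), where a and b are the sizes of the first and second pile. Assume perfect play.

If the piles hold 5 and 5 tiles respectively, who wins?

Label each position W (a win for the player to move) or L (a loss). A position with no legal move is L; any other position is W exactly when some move reaches an L, and L when every move reaches a W.
No move ever increases a pile, so every position that can arise here has a ≤ 5 and b ≤ 5; it is enough to label the cells with 0 ≤ a ≤ 5 and 0 ≤ b ≤ 5.
Every move lowers a or b (never raises either), so fill the grid row by row in increasing a, and left to right within a row: each cell's successors are then already labelled.
      b=0  b=1  b=2  b=3  b=4  b=5
a=0:    L    W    L    W    L    W
a=1:    W    W    W    W    W    W
a=2:    L    W    L    W    L    W
a=3:    W    W    W    W    W    W
a=4:    L    W    L    W    L    W
a=5:    W    W    W    W    W    W
Cells with no legal move (terminal, hence L): (0,0).
The remaining L cells, each justified by listing all of its moves:
(0,2): the only move is to (0,1)(W), a W ⇒ L
(0,4): moves to (0,3)(W), (0,1)(W); every one is W ⇒ L
(2,0): the only move is to (1,0)(W), a W ⇒ L
(2,2): moves to (1,2)(W), (2,1)(W), (1,1)(W); every one is W ⇒ L
(2,4): moves to (1,4)(W), (2,3)(W), (2,1)(W), (1,3)(W); every one is W ⇒ L
(4,0): the only move is to (3,0)(W), a W ⇒ L
(4,2): moves to (3,2)(W), (4,1)(W), (3,1)(W); every one is W ⇒ L
(4,4): moves to (3,4)(W), (4,3)(W), (4,1)(W), (3,3)(W); every one is W ⇒ L
Every other cell has at least one move into one of the L cells above, so it is W.
From (5,5) Rosa can move to (4,4), reaching an L position.

Rosa wins.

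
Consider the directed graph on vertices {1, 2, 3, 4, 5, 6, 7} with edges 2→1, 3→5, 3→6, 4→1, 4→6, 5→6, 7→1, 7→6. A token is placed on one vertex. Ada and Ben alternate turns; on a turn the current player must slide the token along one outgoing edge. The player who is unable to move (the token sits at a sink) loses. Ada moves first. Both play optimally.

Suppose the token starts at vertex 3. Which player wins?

Label each position W (a win for the player to move) or L (a loss). A position with no legal move is L; any other position is W exactly when some move reaches an L, and L when every move reaches a W.
Every edge goes from a vertex to one that appears earlier in the order 1, 6, 7, 2, 4, 5, 3, so processing vertices in that order labels each vertex after all of its successors.
1: no outgoing edge → L
6: no outgoing edge → L
7: W (go to 6, an L position)
2: W (go to 1, an L position)
4: W (go to 6, an L position)
5: W (go to 6, an L position)
3: W (go to 6, an L position)
From 3 Ada can move to 6, reaching an L position.

Ada wins.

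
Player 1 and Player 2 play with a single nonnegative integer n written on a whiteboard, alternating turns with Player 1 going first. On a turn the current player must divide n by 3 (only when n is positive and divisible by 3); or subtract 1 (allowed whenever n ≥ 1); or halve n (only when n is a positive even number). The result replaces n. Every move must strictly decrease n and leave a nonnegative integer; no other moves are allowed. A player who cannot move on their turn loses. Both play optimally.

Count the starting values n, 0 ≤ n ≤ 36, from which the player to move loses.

15

Classify positions by backward induction: terminal positions (no move available) are L. From any other position, the mover wins iff some move reaches an L.
n=0: no move → L
n=1: can move to 0, which is L ⇒ W
n=2: the only move is to 1(W), a W ⇒ L
n=3: can move to 2, which is L ⇒ W
n=4: can move to 2, which is L ⇒ W
n=5: the only move is to 4(W), a W ⇒ L
n=6: can move to 2, which is L ⇒ W
n=7: the only move is to 6(W), a W ⇒ L
n=8: can move to 7, which is L ⇒ W
n=9: moves to 3(W), 8(W); every one is W ⇒ L
n=10: can move to 5, which is L ⇒ W
n=11: the only move is to 10(W), a W ⇒ L
n=12: can move to 11, which is L ⇒ W
n=13: the only move is to 12(W), a W ⇒ L
n=14: can move to 7, which is L ⇒ W
n=15: can move to 5, which is L ⇒ W
n=16: moves to 8(W), 15(W); every one is W ⇒ L
n=17: can move to 16, which is L ⇒ W
n=18: can move to 9, which is L ⇒ W
n=19: the only move is to 18(W), a W ⇒ L
n=20: can move to 19, which is L ⇒ W
n=21: can move to 7, which is L ⇒ W
n=22: can move to 11, which is L ⇒ W
n=23: the only move is to 22(W), a W ⇒ L
n=24: can move to 23, which is L ⇒ W
n=25: the only move is to 24(W), a W ⇒ L
n=26: can move to 13, which is L ⇒ W
n=27: can move to 9, which is L ⇒ W
n=28: moves to 14(W), 27(W); every one is W ⇒ L
n=29: can move to 28, which is L ⇒ W
n=30: moves to 10(W), 15(W), 29(W); every one is W ⇒ L
n=31: can move to 30, which is L ⇒ W
n=32: can move to 16, which is L ⇒ W
n=33: can move to 11, which is L ⇒ W
n=34: moves to 17(W), 33(W); every one is W ⇒ L
n=35: can move to 34, which is L ⇒ W
n=36: moves to 12(W), 18(W), 35(W); every one is W ⇒ L
L entries with 0 ≤ n ≤ 36: n = 0, 2, 5, 7, 9, 11, 13, 16, 19, 23, 25, 28, 30, 34, 36; that makes 15.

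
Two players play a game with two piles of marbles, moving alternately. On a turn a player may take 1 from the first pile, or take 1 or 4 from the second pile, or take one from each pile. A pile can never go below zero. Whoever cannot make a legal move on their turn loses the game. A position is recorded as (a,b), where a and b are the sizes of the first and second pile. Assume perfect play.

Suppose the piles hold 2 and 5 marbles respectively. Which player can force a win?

Classify positions by backward induction: terminal positions (no move available) are L. From any other position, the mover wins iff some move reaches an L.
No move ever increases a pile, so every position that can arise here has a ≤ 2 and b ≤ 5; it is enough to label the cells with 0 ≤ a ≤ 2 and 0 ≤ b ≤ 5.
Every move lowers a or b (never raises either), so fill the grid row by row in increasing a, and left to right within a row: each cell's successors are then already labelled.
      b=0  b=1  b=2  b=3  b=4  b=5
a=0:    L    W    L    W    W    L
a=1:    W    W    W    W    L    W
a=2:    L    W    L    W    W    W
Cells with no legal move (terminal, hence L): (0,0).
The remaining L cells, each justified by listing all of its moves:
(0,2): only reaches (0,1)(W), which is W → L
(0,5): only reaches (0,4)(W), (0,1)(W), all W → L
(1,4): only reaches (0,4)(W), (1,3)(W), (1,0)(W), (0,3)(W), all W → L
(2,0): only reaches (1,0)(W), which is W → L
(2,2): only reaches (1,2)(W), (2,1)(W), (1,1)(W), all W → L
Every other cell has at least one move into one of the L cells above, so it is W.
The starting position (2,5) is W: the player to move should move to (1,4), handing over an L position.

The first player wins.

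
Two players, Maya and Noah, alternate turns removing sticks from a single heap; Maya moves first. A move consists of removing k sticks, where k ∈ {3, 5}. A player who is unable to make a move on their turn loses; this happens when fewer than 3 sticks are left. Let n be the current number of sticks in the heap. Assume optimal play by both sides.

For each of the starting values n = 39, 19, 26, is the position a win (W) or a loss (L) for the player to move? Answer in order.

39: W, 19: W, 26: L

Use the standard recursion: the mover loses at a terminal position; elsewhere, the mover wins exactly when some move hands the opponent an L position.
n=0: no move → L
n=1: no move → L
n=2: no move → L
n=3: W (go to 0, an L position)
n=4: W (go to 1, an L position)
n=5: W (go to 2, an L position)
n=6: W (go to 1, an L position)
n=7: W (go to 2, an L position)
n=8: L (options 5(W), 3(W) are all W)
n=9: L (options 6(W), 4(W) are all W)
n=10: L (options 7(W), 5(W) are all W)
n=11: W (go to 8, an L position)
n=12: W (go to 9, an L position)
n=13: W (go to 10, an L position)
n=14: W (go to 9, an L position)
n=15: W (go to 10, an L position)
n=16: L (options 13(W), 11(W) are all W)
n=17: L (options 14(W), 12(W) are all W)
n=18: L (options 15(W), 13(W) are all W)
n=19: W (go to 16, an L position)
n=20: W (go to 17, an L position)
n=21: W (go to 18, an L position)
n=22: W (go to 17, an L position)
n=23: W (go to 18, an L position)
n=24: L (options 21(W), 19(W) are all W)
n=25: L (options 22(W), 20(W) are all W)
n=26: L (options 23(W), 21(W) are all W)
n=27: W (go to 24, an L position)
n=28: W (go to 25, an L position)
n=29: W (go to 26, an L position)
n=30: W (go to 25, an L position)
n=31: W (go to 26, an L position)
n=32: L (options 29(W), 27(W) are all W)
n=33: L (options 30(W), 28(W) are all W)
n=34: L (options 31(W), 29(W) are all W)
n=35: W (go to 32, an L position)
n=36: W (go to 33, an L position)
n=37: W (go to 34, an L position)
n=38: W (go to 33, an L position)
n=39: W (go to 34, an L position)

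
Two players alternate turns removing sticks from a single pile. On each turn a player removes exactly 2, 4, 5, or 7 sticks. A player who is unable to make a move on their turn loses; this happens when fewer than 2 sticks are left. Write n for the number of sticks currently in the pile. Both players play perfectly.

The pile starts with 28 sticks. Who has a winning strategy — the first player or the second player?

The second player wins.

Use the standard recursion: the mover loses at a terminal position; elsewhere, the mover wins exactly when some move hands the opponent an L position.
n=0: no move → L
n=1: no move → L
n=2: reaches L-position 0 → W
n=3: reaches L-position 1 → W
n=4: reaches L-position 0 → W
n=5: reaches L-position 1 → W
n=6: reaches L-position 1 → W
n=7: reaches L-position 0 → W
n=8: reaches L-position 1 → W
n=9: only reaches 7(W), 5(W), 4(W), 2(W), all W → L
n=10: only reaches 8(W), 6(W), 5(W), 3(W), all W → L
n=11: reaches L-position 9 → W
n=12: reaches L-position 10 → W
n=13: reaches L-position 9 → W
n=14: reaches L-position 10 → W
n=15: reaches L-position 10 → W
n=16: reaches L-position 9 → W
n=17: reaches L-position 10 → W
n=18: only reaches 16(W), 14(W), 13(W), 11(W), all W → L
n=19: only reaches 17(W), 15(W), 14(W), 12(W), all W → L
n=20: reaches L-position 18 → W
n=21: reaches L-position 19 → W
n=22: reaches L-position 18 → W
n=23: reaches L-position 19 → W
n=24: reaches L-position 19 → W
n=25: reaches L-position 18 → W
n=26: reaches L-position 19 → W
n=27: only reaches 25(W), 23(W), 22(W), 20(W), all W → L
n=28: only reaches 26(W), 24(W), 23(W), 21(W), all W → L
Every move from 28 reaches a W position, so the mover loses.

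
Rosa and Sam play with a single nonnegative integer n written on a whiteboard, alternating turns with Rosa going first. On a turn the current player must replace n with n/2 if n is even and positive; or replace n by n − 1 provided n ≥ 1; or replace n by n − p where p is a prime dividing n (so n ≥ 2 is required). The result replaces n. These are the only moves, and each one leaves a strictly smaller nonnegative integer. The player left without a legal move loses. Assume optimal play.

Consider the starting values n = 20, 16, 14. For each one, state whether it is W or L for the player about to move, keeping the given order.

Classify positions by backward induction: terminal positions (no move available) are L. From any other position, the mover wins iff some move reaches an L.
n=0: no move → L
n=1: →0(L), so W
n=2: →0(L), so W
n=3: →0(L), so W
n=4: →2(W), 3(W) — all W, so L
n=5: →0(L), so W
n=6: →4(L), so W
n=7: →0(L), so W
n=8: →4(L), so W
n=9: →6(W), 8(W) — all W, so L
n=10: →9(L), so W
n=11: →0(L), so W
n=12: →9(L), so W
n=13: →0(L), so W
n=14: →7(W), 12(W), 13(W) — all W, so L
n=15: →14(L), so W
n=16: →14(L), so W
n=17: →0(L), so W
n=18: →9(L), so W
n=19: →0(L), so W
n=20: →10(W), 15(W), 18(W), 19(W) — all W, so L

20: L, 16: W, 14: L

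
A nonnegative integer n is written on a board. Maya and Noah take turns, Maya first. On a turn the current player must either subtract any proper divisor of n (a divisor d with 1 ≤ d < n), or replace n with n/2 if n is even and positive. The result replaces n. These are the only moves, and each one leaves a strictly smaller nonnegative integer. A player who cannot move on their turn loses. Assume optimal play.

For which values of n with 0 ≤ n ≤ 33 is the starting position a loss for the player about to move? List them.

0, 1, 3, 5, 7, 9, 11, 13, 15, 17, 19, 21, 23, 25, 27, 29, 31, 33

Classify positions by backward induction: terminal positions (no move available) are L. From any other position, the mover wins iff some move reaches an L.
n=0: no move → L
n=1: no move → L
n=2: can move to 1, which is L ⇒ W
n=3: the only move is to 2(W), a W ⇒ L
n=4: can move to 3, which is L ⇒ W
n=5: the only move is to 4(W), a W ⇒ L
n=6: can move to 3, which is L ⇒ W
n=7: the only move is to 6(W), a W ⇒ L
n=8: can move to 7, which is L ⇒ W
n=9: moves to 6(W), 8(W); every one is W ⇒ L
n=10: can move to 5, which is L ⇒ W
n=11: the only move is to 10(W), a W ⇒ L
n=12: can move to 9, which is L ⇒ W
n=13: the only move is to 12(W), a W ⇒ L
n=14: can move to 7, which is L ⇒ W
n=15: moves to 10(W), 12(W), 14(W); every one is W ⇒ L
n=16: can move to 15, which is L ⇒ W
n=17: the only move is to 16(W), a W ⇒ L
n=18: can move to 9, which is L ⇒ W
n=19: the only move is to 18(W), a W ⇒ L
n=20: can move to 15, which is L ⇒ W
n=21: moves to 14(W), 18(W), 20(W); every one is W ⇒ L
n=22: can move to 11, which is L ⇒ W
n=23: the only move is to 22(W), a W ⇒ L
n=24: can move to 21, which is L ⇒ W
n=25: moves to 20(W), 24(W); every one is W ⇒ L
n=26: can move to 13, which is L ⇒ W
n=27: moves to 18(W), 24(W), 26(W); every one is W ⇒ L
n=28: can move to 21, which is L ⇒ W
n=29: the only move is to 28(W), a W ⇒ L
n=30: can move to 15, which is L ⇒ W
n=31: the only move is to 30(W), a W ⇒ L
n=32: can move to 31, which is L ⇒ W
n=33: moves to 22(W), 30(W), 32(W); every one is W ⇒ L
Reading off the rows marked L gives the requested list; there are 18 such values of n.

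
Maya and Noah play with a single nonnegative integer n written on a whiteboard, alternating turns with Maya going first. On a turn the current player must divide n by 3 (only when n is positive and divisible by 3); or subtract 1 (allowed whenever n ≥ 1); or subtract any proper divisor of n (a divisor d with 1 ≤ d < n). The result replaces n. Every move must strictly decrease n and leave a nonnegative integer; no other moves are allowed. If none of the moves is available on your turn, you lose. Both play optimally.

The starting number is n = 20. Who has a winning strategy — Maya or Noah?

Label each position W (a win for the player to move) or L (a loss). A position with no legal move is L; any other position is W exactly when some move reaches an L, and L when every move reaches a W.
n=0: no move → L
n=1: reaches L-position 0 → W
n=2: only reaches 1(W), which is W → L
n=3: reaches L-position 2 → W
n=4: reaches L-position 2 → W
n=5: only reaches 4(W), which is W → L
n=6: reaches L-position 2 → W
n=7: only reaches 6(W), which is W → L
n=8: reaches L-position 7 → W
n=9: only reaches 3(W), 6(W), 8(W), all W → L
n=10: reaches L-position 5 → W
n=11: only reaches 10(W), which is W → L
n=12: reaches L-position 9 → W
n=13: only reaches 12(W), which is W → L
n=14: reaches L-position 7 → W
n=15: reaches L-position 5 → W
n=16: only reaches 8(W), 12(W), 14(W), 15(W), all W → L
n=17: reaches L-position 16 → W
n=18: reaches L-position 9 → W
n=19: only reaches 18(W), which is W → L
n=20: reaches L-position 16 → W
From 20 Maya can move to 16, reaching an L position.

Maya wins.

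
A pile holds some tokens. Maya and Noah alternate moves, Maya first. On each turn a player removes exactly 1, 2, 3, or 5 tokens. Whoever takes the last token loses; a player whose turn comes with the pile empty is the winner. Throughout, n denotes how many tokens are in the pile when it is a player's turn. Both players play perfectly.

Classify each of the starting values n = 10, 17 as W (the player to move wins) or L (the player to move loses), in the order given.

Label each position W (a win for the player to move) or L (a loss). A position with no legal move is W; any other position is W exactly when some move reaches an L, and L when every move reaches a W.
n=0: no move; the opponent has just taken the last token and therefore loses → W
n=1: →0(W) only, which is W, so L
n=2: →1(L), so W
n=3: →1(L), so W
n=4: →1(L), so W
n=5: →4(W), 3(W), 2(W), 0(W) — all W, so L
n=6: →5(L), so W
n=7: →5(L), so W
n=8: →5(L), so W
n=9: →8(W), 7(W), 6(W), 4(W) — all W, so L
n=10: →9(L), so W
n=11: →9(L), so W
n=12: →9(L), so W
n=13: →12(W), 11(W), 10(W), 8(W) — all W, so L
n=14: →13(L), so W
n=15: →13(L), so W
n=16: →13(L), so W
n=17: →16(W), 15(W), 14(W), 12(W) — all W, so L

10: W, 17: L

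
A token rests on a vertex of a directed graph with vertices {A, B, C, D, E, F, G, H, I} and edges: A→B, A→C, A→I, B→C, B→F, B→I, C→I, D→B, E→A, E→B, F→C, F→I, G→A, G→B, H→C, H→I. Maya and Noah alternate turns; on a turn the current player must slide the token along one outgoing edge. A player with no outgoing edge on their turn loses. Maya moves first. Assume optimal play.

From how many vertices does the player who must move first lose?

4

Label each position W (a win for the player to move) or L (a loss). A position with no legal move is L; any other position is W exactly when some move reaches an L, and L when every move reaches a W.
Every edge goes from a vertex to one that appears earlier in the order I, C, F, B, A, E, H, D, G, so processing vertices in that order labels each vertex after all of its successors.
I: no outgoing edge → L
C: →I(L), so W
F: →I(L), so W
B: →I(L), so W
A: →I(L), so W
E: →A(W), B(W) — all W, so L
H: →I(L), so W
D: →B(W) only, which is W, so L
G: →A(W), B(W) — all W, so L
The L vertices are D, E, G, I; that is 4 in all.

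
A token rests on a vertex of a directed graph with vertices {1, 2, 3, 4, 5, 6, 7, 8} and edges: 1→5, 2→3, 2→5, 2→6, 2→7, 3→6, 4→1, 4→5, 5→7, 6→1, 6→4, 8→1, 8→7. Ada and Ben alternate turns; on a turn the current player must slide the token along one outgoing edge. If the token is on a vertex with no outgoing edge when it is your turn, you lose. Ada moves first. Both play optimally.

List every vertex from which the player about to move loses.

Classify positions by backward induction: terminal positions (no move available) are L. From any other position, the mover wins iff some move reaches an L.
Every edge goes from a vertex to one that appears earlier in the order 7, 5, 1, 4, 6, 3, 2, 8, so processing vertices in that order labels each vertex after all of its successors.
7: no outgoing edge → L
5: can move to 7, which is L ⇒ W
1: the only move is to 5(W), a W ⇒ L
4: can move to 1, which is L ⇒ W
6: can move to 1, which is L ⇒ W
3: the only move is to 6(W), a W ⇒ L
2: can move to 3, which is L ⇒ W
8: can move to 1, which is L ⇒ W
The losing starting vertices are exactly the entries labelled L in this table (3 of them).

1, 3, 7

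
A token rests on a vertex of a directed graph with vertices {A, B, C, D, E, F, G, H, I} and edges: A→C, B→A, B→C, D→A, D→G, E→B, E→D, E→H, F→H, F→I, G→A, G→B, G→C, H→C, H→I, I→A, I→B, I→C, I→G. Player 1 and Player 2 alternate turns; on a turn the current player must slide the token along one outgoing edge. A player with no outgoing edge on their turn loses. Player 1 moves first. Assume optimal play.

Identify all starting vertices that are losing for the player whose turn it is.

C, D, F

Classify positions by backward induction: terminal positions (no move available) are L. From any other position, the mover wins iff some move reaches an L.
Every edge goes from a vertex to one that appears earlier in the order C, A, B, G, I, D, H, E, F, so processing vertices in that order labels each vertex after all of its successors.
C: no outgoing edge → L
A: reaches L-position C → W
B: reaches L-position C → W
G: reaches L-position C → W
I: reaches L-position C → W
D: only reaches G(W), A(W), all W → L
H: reaches L-position C → W
E: reaches L-position D → W
F: only reaches H(W), I(W), all W → L
The losing starting vertices are exactly the entries labelled L in this table (3 of them).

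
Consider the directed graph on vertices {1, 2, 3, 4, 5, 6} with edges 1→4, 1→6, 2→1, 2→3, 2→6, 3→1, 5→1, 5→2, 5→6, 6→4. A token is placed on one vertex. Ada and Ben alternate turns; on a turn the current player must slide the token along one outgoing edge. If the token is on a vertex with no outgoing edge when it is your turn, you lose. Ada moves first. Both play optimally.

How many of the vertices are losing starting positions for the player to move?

Compute win/loss labels from the base case upward. A position with no move is L. Any other position is W if it can reach an L in one move, else L.
Every edge goes from a vertex to one that appears earlier in the order 4, 6, 1, 3, 2, 5, so processing vertices in that order labels each vertex after all of its successors.
4: no outgoing edge → L
6: can move to 4, which is L ⇒ W
1: can move to 4, which is L ⇒ W
3: the only move is to 1(W), a W ⇒ L
2: can move to 3, which is L ⇒ W
5: moves to 2(W), 1(W), 6(W); every one is W ⇒ L
The L vertices are 3, 4, 5; that is 3 in all.

3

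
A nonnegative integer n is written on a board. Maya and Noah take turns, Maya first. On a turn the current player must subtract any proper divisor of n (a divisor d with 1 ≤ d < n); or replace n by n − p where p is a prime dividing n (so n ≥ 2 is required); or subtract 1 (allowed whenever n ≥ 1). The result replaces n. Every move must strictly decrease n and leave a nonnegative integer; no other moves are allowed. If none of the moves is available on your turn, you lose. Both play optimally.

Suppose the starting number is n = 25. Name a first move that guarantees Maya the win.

Move to 20.

Compute win/loss labels from the base case upward. A position with no move is L. Any other position is W if it can reach an L in one move, else L.
n=0: no move → L
n=1: reaches L-position 0 → W
n=2: reaches L-position 0 → W
n=3: reaches L-position 0 → W
n=4: only reaches 2(W), 3(W), all W → L
n=5: reaches L-position 0 → W
n=6: reaches L-position 4 → W
n=7: reaches L-position 0 → W
n=8: reaches L-position 4 → W
n=9: only reaches 6(W), 8(W), all W → L
n=10: reaches L-position 9 → W
n=11: reaches L-position 0 → W
n=12: reaches L-position 9 → W
n=13: reaches L-position 0 → W
n=14: only reaches 7(W), 12(W), 13(W), all W → L
n=15: reaches L-position 14 → W
n=16: reaches L-position 14 → W
n=17: reaches L-position 0 → W
n=18: reaches L-position 9 → W
n=19: reaches L-position 0 → W
n=20: only reaches 10(W), 15(W), 16(W), 18(W), 19(W), all W → L
n=21: reaches L-position 14 → W
n=22: reaches L-position 20 → W
n=23: reaches L-position 0 → W
n=24: reaches L-position 20 → W
n=25: reaches L-position 20 → W
From 25, the L positions reachable in one move are: 20.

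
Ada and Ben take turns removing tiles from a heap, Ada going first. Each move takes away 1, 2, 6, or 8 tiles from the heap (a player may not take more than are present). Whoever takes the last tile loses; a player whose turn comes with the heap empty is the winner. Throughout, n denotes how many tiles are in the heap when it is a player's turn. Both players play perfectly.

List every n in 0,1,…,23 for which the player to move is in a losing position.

1, 4, 8, 11, 15, 18, 22

Label each position W (a win for the player to move) or L (a loss). A position with no legal move is W; any other position is W exactly when some move reaches an L, and L when every move reaches a W.
n=0: no move; the opponent has just taken the last tile and therefore loses → W
n=1: the only move is to 0(W), a W ⇒ L
n=2: can move to 1, which is L ⇒ W
n=3: can move to 1, which is L ⇒ W
n=4: moves to 3(W), 2(W); every one is W ⇒ L
n=5: can move to 4, which is L ⇒ W
n=6: can move to 4, which is L ⇒ W
n=7: can move to 1, which is L ⇒ W
n=8: moves to 7(W), 6(W), 2(W), 0(W); every one is W ⇒ L
n=9: can move to 8, which is L ⇒ W
n=10: can move to 8, which is L ⇒ W
n=11: moves to 10(W), 9(W), 5(W), 3(W); every one is W ⇒ L
n=12: can move to 11, which is L ⇒ W
n=13: can move to 11, which is L ⇒ W
n=14: can move to 8, which is L ⇒ W
n=15: moves to 14(W), 13(W), 9(W), 7(W); every one is W ⇒ L
n=16: can move to 15, which is L ⇒ W
n=17: can move to 15, which is L ⇒ W
n=18: moves to 17(W), 16(W), 12(W), 10(W); every one is W ⇒ L
n=19: can move to 18, which is L ⇒ W
n=20: can move to 18, which is L ⇒ W
n=21: can move to 15, which is L ⇒ W
n=22: moves to 21(W), 20(W), 16(W), 14(W); every one is W ⇒ L
n=23: can move to 22, which is L ⇒ W
Reading off the rows marked L gives the requested list; there are 7 such values of n.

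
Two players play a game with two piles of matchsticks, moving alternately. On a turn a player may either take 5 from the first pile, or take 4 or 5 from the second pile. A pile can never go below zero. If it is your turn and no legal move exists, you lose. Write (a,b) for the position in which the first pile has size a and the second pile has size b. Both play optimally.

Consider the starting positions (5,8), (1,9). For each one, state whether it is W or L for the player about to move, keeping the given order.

Work bottom-up. With no move the player to move loses. Otherwise the position is W if at least one move leads to an L position for the opponent, and L if every move leads to a W.
No move ever increases a pile, so every position that can arise here has a ≤ 5 and b ≤ 9; it is enough to label the cells with 0 ≤ a ≤ 5 and 0 ≤ b ≤ 9.
Every move lowers a or b (never raises either), so fill the grid row by row in increasing a, and left to right within a row: each cell's successors are then already labelled.
      b=0  b=1  b=2  b=3  b=4  b=5  b=6  b=7  b=8  b=9
a=0:    L    L    L    L    W    W    W    W    W    L
a=1:    L    L    L    L    W    W    W    W    W    L
a=2:    L    L    L    L    W    W    W    W    W    L
a=3:    L    L    L    L    W    W    W    W    W    L
a=4:    L    L    L    L    W    W    W    W    W    L
a=5:    W    W    W    W    L    L    L    L    W    W
Cells with no legal move (terminal, hence L): (0,0), (0,1), (0,2), (0,3), (1,0), (1,1), (1,2), (1,3), (2,0), (2,1), (2,2), (2,3), (3,0), (3,1), (3,2), (3,3), (4,0), (4,1), (4,2), (4,3).
The remaining L cells, each justified by listing all of its moves:
(0,9): moves to (0,5)(W), (0,4)(W); every one is W ⇒ L
(1,9): moves to (1,5)(W), (1,4)(W); every one is W ⇒ L
(2,9): moves to (2,5)(W), (2,4)(W); every one is W ⇒ L
(3,9): moves to (3,5)(W), (3,4)(W); every one is W ⇒ L
(4,9): moves to (4,5)(W), (4,4)(W); every one is W ⇒ L
(5,4): moves to (0,4)(W), (5,0)(W); every one is W ⇒ L
(5,5): moves to (0,5)(W), (5,1)(W), (5,0)(W); every one is W ⇒ L
(5,6): moves to (0,6)(W), (5,2)(W), (5,1)(W); every one is W ⇒ L
(5,7): moves to (0,7)(W), (5,3)(W), (5,2)(W); every one is W ⇒ L
Every other cell has at least one move into one of the L cells above, so it is W.
(5,8): the move to (5,4) reaches an L cell, so W
(1,9): one of the L cells justified above, so L

(5,8): W, (1,9): L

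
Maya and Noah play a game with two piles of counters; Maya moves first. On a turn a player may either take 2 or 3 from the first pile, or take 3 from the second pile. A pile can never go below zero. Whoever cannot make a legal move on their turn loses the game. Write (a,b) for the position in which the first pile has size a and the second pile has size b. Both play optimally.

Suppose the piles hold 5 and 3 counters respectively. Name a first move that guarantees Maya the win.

Move to (3,3).

Work bottom-up. With no move the player to move loses. Otherwise the position is W if at least one move leads to an L position for the opponent, and L if every move leads to a W.
No move ever increases a pile, so every position that can arise here has a ≤ 5 and b ≤ 3; it is enough to label the cells with 0 ≤ a ≤ 5 and 0 ≤ b ≤ 3.
Every move lowers a or b (never raises either), so fill the grid row by row in increasing a, and left to right within a row: each cell's successors are then already labelled.
      b=0  b=1  b=2  b=3
a=0:    L    L    L    W
a=1:    L    L    L    W
a=2:    W    W    W    L
a=3:    W    W    W    L
a=4:    W    W    W    W
a=5:    L    L    L    W
Cells with no legal move (terminal, hence L): (0,0), (0,1), (0,2), (1,0), (1,1), (1,2).
The remaining L cells, each justified by listing all of its moves:
(2,3): only reaches (0,3)(W), (2,0)(W), all W → L
(3,3): only reaches (1,3)(W), (0,3)(W), (3,0)(W), all W → L
(5,0): only reaches (3,0)(W), (2,0)(W), all W → L
(5,1): only reaches (3,1)(W), (2,1)(W), all W → L
(5,2): only reaches (3,2)(W), (2,2)(W), all W → L
Every other cell has at least one move into one of the L cells above, so it is W.
From (5,3), the L positions reachable in one move are: (3,3), (2,3), (5,0). Any move reaching one of these is winning.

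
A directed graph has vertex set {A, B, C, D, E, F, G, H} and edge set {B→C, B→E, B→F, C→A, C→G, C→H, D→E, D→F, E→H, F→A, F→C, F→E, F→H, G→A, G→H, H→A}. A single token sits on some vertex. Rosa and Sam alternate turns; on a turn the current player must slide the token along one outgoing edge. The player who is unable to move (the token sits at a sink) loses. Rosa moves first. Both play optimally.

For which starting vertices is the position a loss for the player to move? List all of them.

Build the W/L table. Terminal = L. A non-terminal position is W if it has a move to some L; otherwise it is L.
Every edge goes from a vertex to one that appears earlier in the order A, H, E, G, C, F, D, B, so processing vertices in that order labels each vertex after all of its successors.
A: no outgoing edge → L
H: W (go to A, an L position)
E: L (sole option H(W) is W)
G: W (go to A, an L position)
C: W (go to A, an L position)
F: W (go to E, an L position)
D: W (go to E, an L position)
B: W (go to E, an L position)
The losing starting vertices are exactly the entries labelled L in this table (2 of them).

A, E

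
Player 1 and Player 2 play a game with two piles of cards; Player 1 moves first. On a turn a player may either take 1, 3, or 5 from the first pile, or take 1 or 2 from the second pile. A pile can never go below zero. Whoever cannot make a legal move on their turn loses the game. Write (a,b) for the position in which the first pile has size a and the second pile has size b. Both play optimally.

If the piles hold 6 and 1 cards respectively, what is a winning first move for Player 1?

Move to (5,1).

Compute win/loss labels from the base case upward. A position with no move is L. Any other position is W if it can reach an L in one move, else L.
No move ever increases a pile, so every position that can arise here has a ≤ 6 and b ≤ 1; it is enough to label the cells with 0 ≤ a ≤ 6 and 0 ≤ b ≤ 1.
Every move lowers a or b (never raises either), so fill the grid row by row in increasing a, and left to right within a row: each cell's successors are then already labelled.
      b=0  b=1
a=0:    L    W
a=1:    W    L
a=2:    L    W
a=3:    W    L
a=4:    L    W
a=5:    W    L
a=6:    L    W
Cells with no legal move (terminal, hence L): (0,0).
The remaining L cells, each justified by listing all of its moves:
(1,1): moves to (0,1)(W), (1,0)(W); every one is W ⇒ L
(2,0): the only move is to (1,0)(W), a W ⇒ L
(3,1): moves to (2,1)(W), (0,1)(W), (3,0)(W); every one is W ⇒ L
(4,0): moves to (3,0)(W), (1,0)(W); every one is W ⇒ L
(5,1): moves to (4,1)(W), (2,1)(W), (0,1)(W), (5,0)(W); every one is W ⇒ L
(6,0): moves to (5,0)(W), (3,0)(W), (1,0)(W); every one is W ⇒ L
Every other cell has at least one move into one of the L cells above, so it is W.
From (6,1), the L positions reachable in one move are: (5,1), (3,1), (1,1), (6,0). Any move reaching one of these is winning.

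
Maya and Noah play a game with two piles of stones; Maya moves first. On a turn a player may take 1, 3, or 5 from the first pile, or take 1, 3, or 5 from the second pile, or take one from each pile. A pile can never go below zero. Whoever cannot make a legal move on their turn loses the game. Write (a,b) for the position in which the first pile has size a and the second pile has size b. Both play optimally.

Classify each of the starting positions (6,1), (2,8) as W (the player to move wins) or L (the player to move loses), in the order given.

(6,1): W, (2,8): L

Positions with no move are L. A position that does have a move is losing for the player to move precisely when every available move leads to a winning position for the opponent. Fill in the labels:
No move ever increases a pile, so every position that can arise here has a ≤ 6 and b ≤ 8; it is enough to label the cells with 0 ≤ a ≤ 6 and 0 ≤ b ≤ 8.
Every move lowers a or b (never raises either), so fill the grid row by row in increasing a, and left to right within a row: each cell's successors are then already labelled.
      b=0  b=1  b=2  b=3  b=4  b=5  b=6  b=7  b=8
a=0:    L    W    L    W    L    W    L    W    L
a=1:    W    W    W    W    W    W    W    W    W
a=2:    L    W    L    W    L    W    L    W    L
a=3:    W    W    W    W    W    W    W    W    W
a=4:    L    W    L    W    L    W    L    W    L
a=5:    W    W    W    W    W    W    W    W    W
a=6:    L    W    L    W    L    W    L    W    L
Cells with no legal move (terminal, hence L): (0,0).
The remaining L cells, each justified by listing all of its moves:
(0,2): only reaches (0,1)(W), which is W → L
(0,4): only reaches (0,3)(W), (0,1)(W), all W → L
(0,6): only reaches (0,5)(W), (0,3)(W), (0,1)(W), all W → L
(0,8): only reaches (0,7)(W), (0,5)(W), (0,3)(W), all W → L
(2,0): only reaches (1,0)(W), which is W → L
(2,2): only reaches (1,2)(W), (2,1)(W), (1,1)(W), all W → L
(2,4): only reaches (1,4)(W), (2,3)(W), (2,1)(W), (1,3)(W), all W → L
(2,6): only reaches (1,6)(W), (2,5)(W), (2,3)(W), (2,1)(W), (1,5)(W), all W → L
(2,8): only reaches (1,8)(W), (2,7)(W), (2,5)(W), (2,3)(W), (1,7)(W), all W → L
(4,0): only reaches (3,0)(W), (1,0)(W), all W → L
(4,2): only reaches (3,2)(W), (1,2)(W), (4,1)(W), (3,1)(W), all W → L
(4,4): only reaches (3,4)(W), (1,4)(W), (4,3)(W), (4,1)(W), (3,3)(W), all W → L
(4,6): only reaches (3,6)(W), (1,6)(W), (4,5)(W), (4,3)(W), (4,1)(W), (3,5)(W), all W → L
(4,8): only reaches (3,8)(W), (1,8)(W), (4,7)(W), (4,5)(W), (4,3)(W), (3,7)(W), all W → L
(6,0): only reaches (5,0)(W), (3,0)(W), (1,0)(W), all W → L
(6,2): only reaches (5,2)(W), (3,2)(W), (1,2)(W), (6,1)(W), (5,1)(W), all W → L
(6,4): only reaches (5,4)(W), (3,4)(W), (1,4)(W), (6,3)(W), (6,1)(W), (5,3)(W), all W → L
(6,6): only reaches (5,6)(W), (3,6)(W), (1,6)(W), (6,5)(W), (6,3)(W), (6,1)(W), (5,5)(W), all W → L
(6,8): only reaches (5,8)(W), (3,8)(W), (1,8)(W), (6,7)(W), (6,5)(W), (6,3)(W), (5,7)(W), all W → L
Every other cell has at least one move into one of the L cells above, so it is W.
(6,1): the move to (6,0) reaches an L cell, so W
(2,8): one of the L cells justified above, so L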